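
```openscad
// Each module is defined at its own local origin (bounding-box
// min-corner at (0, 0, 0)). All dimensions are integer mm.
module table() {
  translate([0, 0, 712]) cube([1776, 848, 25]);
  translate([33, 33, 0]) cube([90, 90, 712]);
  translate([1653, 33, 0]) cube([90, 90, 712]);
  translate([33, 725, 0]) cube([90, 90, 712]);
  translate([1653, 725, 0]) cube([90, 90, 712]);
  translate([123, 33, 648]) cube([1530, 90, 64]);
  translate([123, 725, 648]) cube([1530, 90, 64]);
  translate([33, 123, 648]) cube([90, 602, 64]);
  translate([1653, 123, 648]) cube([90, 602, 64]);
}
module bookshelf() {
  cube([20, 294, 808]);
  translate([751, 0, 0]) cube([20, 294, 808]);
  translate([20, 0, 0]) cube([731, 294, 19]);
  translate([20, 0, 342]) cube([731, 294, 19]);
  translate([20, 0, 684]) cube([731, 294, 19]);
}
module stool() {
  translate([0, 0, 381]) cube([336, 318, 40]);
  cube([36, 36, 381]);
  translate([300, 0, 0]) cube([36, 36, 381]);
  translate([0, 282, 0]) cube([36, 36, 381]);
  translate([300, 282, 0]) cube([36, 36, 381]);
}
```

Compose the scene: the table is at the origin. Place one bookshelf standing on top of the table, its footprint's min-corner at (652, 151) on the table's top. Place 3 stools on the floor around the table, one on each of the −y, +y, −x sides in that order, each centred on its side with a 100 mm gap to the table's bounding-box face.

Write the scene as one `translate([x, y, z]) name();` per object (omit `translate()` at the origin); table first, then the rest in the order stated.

table();
translate([652, 151, 737]) bookshelf();
translate([720, -418, 0]) stool();
translate([720, 948, 0]) stool();
translate([-436, 265, 0]) stool();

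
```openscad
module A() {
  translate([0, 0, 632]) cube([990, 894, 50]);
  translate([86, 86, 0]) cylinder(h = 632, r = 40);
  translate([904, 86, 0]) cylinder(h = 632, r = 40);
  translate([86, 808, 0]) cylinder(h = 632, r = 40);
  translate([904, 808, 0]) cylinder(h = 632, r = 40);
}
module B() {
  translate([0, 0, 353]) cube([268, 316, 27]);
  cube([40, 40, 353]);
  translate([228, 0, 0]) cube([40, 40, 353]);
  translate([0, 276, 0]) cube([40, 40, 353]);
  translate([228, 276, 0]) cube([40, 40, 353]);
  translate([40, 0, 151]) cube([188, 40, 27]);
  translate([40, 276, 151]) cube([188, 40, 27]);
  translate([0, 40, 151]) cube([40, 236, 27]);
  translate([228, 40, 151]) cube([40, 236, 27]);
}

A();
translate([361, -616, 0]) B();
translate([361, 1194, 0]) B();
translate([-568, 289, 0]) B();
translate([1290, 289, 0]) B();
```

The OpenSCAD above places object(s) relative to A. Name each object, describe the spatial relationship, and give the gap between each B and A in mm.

Each stool's nearest face is 300 mm from the table's bounding box.

A is a table. B is a stool. Four stools sit around the table at the −y, +y, −x, +x sides. The gap between each stool and the table is 300 mm.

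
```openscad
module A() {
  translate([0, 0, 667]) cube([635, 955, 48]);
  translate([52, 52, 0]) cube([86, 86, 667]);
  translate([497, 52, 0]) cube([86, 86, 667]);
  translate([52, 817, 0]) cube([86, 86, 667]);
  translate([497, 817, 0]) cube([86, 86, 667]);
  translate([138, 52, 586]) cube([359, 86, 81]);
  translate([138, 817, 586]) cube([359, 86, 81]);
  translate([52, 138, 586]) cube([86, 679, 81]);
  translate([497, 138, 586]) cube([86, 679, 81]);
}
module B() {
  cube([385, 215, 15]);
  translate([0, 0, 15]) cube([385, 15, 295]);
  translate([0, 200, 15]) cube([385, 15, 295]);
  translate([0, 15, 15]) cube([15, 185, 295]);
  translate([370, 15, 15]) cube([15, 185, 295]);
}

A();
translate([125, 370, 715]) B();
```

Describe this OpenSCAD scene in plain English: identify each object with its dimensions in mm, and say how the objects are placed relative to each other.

A is a table: top 635 mm (x) × 955 mm (y), 48 mm thick, upper face at z = 715 mm, on four 86×86 mm square legs, each inset 52 mm from the nearest pair of top edges, running from z = 0 to the bottom of the top. Four apron rails, 86 mm thick and 81 mm tall, run between adjacent legs with their top edges flush with the underside of the top and their outer faces flush with the legs' outer faces.

B is an open-topped rectangular box: outside dimensions 385×215×310 mm, with a uniform wall and base thickness of 15 mm. The base is a full 385×215 slab on the floor; four walls sit on top of the base. The front and back walls (the −y and +y sides) span the full width; the two side walls fit between them.

The open box is on top of the table, centred.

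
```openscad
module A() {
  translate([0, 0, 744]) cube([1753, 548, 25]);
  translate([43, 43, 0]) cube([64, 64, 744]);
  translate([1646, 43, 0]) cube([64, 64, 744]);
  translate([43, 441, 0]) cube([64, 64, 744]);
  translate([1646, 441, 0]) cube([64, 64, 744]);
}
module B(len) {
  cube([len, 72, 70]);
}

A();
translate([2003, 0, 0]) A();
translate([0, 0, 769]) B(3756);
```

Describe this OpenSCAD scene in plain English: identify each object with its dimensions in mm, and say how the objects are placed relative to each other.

A is a table: top 1753 mm (x) × 548 mm (y), 25 mm thick, upper face at z = 769 mm, on four 64×64 mm square legs, each inset 43 mm from the nearest pair of top edges, running from z = 0 to the bottom of the top.

B is a rectangular beam 3756 mm long (x), 72 mm deep (y), 70 mm thick (z).

The beam spans the tops of two tables placed 250 mm apart, resting at z = 769 mm.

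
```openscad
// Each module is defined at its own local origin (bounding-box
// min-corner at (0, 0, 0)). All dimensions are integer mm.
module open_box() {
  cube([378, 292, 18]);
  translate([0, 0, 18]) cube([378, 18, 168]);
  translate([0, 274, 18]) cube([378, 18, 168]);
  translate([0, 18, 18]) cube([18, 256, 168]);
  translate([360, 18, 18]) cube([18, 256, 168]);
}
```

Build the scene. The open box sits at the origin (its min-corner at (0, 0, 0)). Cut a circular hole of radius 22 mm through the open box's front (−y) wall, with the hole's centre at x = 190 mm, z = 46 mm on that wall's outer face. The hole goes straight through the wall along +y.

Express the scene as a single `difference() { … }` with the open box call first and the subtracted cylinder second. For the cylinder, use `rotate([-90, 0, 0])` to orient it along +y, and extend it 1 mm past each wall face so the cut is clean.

difference() {
  open_box();
  translate([190, -1, 46]) rotate([-90, 0, 0]) cylinder(h = 20, r = 22);
}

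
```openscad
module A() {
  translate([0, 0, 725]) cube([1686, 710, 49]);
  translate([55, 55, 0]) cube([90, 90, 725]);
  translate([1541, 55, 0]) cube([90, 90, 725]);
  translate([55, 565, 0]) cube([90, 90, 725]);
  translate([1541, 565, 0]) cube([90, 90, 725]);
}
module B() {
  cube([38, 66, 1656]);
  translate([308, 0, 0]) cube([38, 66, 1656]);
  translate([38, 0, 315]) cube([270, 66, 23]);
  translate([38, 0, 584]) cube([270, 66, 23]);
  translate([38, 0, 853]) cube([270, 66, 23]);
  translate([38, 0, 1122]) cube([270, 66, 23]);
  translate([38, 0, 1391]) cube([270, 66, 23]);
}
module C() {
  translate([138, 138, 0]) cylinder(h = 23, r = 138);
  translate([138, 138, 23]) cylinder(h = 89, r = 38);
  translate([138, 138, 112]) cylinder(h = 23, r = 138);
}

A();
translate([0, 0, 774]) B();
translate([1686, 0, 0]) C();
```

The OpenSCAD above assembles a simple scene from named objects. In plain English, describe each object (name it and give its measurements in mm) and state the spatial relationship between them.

A is a table: top 1686 mm (x) × 710 mm (y), 49 mm thick, upper face at z = 774 mm, on four 90×90 mm square legs, each inset 55 mm from the nearest pair of top edges, running from z = 0 to the bottom of the top.

B is a wooden ladder with two side rails of 38×66 mm section and 1656 mm height, set 346 mm apart overall. Between them run 5 rectangular rungs (66 mm deep, 23 mm thick), front faces flush with the rails' −y face. The bottom of the first rung is 315 mm above the floor and each subsequent rung is 269 mm higher than the one below.

C is a spool: two coaxial disc flanges of radius 138 mm and thickness 23 mm, joined by a core cylinder of radius 38 mm and height 89 mm. The lower flange rests on z = 0 and the three cylinders share a vertical axis.

The ladder is on top of the table. The spool is against the table's +x side, with their −y faces flush.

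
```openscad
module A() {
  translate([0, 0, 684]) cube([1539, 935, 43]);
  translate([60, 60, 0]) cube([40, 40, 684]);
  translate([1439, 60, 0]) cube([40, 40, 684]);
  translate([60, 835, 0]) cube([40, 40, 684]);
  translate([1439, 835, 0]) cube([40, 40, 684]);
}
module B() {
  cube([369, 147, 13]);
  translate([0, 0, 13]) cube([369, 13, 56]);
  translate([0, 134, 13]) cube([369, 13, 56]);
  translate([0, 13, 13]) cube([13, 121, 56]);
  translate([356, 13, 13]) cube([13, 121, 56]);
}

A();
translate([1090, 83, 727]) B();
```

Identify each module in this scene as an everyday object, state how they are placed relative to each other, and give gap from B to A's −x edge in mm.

A is a table. B is an open box. The open box is on top of the table. The gap from the open box to the table's −x edge is 1090 mm.

The open box's min-x is at 1090; the table's min-x is 0; gap = 1090 mm.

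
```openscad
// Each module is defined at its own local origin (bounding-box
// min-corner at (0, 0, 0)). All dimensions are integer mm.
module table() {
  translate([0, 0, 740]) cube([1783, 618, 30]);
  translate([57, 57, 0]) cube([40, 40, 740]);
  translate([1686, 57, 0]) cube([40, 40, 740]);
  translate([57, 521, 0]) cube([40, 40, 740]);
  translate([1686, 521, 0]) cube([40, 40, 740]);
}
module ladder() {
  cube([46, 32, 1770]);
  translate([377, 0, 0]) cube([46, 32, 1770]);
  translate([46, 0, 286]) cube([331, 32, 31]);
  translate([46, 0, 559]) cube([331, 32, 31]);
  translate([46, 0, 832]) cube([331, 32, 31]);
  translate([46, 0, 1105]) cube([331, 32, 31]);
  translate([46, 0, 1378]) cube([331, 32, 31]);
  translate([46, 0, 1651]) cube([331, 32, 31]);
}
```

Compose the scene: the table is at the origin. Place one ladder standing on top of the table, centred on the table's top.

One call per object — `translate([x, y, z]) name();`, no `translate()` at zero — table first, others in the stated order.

table();
translate([680, 293, 770]) ladder();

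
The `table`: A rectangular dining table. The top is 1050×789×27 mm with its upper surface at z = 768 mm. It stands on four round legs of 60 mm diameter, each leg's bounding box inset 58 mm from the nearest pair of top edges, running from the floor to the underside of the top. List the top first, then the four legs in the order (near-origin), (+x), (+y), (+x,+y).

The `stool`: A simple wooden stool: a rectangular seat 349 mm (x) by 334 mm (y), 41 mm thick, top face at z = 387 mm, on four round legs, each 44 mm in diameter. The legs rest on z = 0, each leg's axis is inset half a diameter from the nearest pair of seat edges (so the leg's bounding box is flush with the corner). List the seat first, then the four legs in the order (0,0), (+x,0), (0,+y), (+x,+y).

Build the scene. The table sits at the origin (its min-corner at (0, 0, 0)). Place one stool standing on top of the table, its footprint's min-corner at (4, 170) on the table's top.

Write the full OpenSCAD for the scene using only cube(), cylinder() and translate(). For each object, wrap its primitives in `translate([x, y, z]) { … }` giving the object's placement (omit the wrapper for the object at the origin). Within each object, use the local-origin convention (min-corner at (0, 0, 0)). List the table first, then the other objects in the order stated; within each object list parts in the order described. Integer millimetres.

translate([0, 0, 741]) cube([1050, 789, 27]);
translate([88, 88, 0]) cylinder(h = 741, r = 30);
translate([962, 88, 0]) cylinder(h = 741, r = 30);
translate([88, 701, 0]) cylinder(h = 741, r = 30);
translate([962, 701, 0]) cylinder(h = 741, r = 30);
translate([4, 170, 768]) {
  translate([0, 0, 346]) cube([349, 334, 41]);
  translate([22, 22, 0]) cylinder(h = 346, r = 22);
  translate([327, 22, 0]) cylinder(h = 346, r = 22);
  translate([22, 312, 0]) cylinder(h = 346, r = 22);
  translate([327, 312, 0]) cylinder(h = 346, r = 22);
}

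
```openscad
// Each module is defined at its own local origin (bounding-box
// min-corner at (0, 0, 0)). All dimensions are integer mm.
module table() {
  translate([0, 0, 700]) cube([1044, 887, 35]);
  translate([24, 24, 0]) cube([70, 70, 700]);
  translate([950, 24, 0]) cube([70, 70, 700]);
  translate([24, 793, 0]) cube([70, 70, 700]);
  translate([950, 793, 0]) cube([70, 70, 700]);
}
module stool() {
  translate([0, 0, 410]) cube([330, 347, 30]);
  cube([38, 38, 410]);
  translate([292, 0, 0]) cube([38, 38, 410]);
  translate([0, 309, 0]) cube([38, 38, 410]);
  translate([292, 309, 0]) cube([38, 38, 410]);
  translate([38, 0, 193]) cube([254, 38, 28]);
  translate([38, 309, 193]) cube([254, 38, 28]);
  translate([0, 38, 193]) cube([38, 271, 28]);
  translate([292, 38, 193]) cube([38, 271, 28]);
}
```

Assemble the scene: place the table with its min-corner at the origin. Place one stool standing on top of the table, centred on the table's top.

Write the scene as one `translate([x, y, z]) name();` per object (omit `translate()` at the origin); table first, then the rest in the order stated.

table();
translate([357, 270, 735]) stool();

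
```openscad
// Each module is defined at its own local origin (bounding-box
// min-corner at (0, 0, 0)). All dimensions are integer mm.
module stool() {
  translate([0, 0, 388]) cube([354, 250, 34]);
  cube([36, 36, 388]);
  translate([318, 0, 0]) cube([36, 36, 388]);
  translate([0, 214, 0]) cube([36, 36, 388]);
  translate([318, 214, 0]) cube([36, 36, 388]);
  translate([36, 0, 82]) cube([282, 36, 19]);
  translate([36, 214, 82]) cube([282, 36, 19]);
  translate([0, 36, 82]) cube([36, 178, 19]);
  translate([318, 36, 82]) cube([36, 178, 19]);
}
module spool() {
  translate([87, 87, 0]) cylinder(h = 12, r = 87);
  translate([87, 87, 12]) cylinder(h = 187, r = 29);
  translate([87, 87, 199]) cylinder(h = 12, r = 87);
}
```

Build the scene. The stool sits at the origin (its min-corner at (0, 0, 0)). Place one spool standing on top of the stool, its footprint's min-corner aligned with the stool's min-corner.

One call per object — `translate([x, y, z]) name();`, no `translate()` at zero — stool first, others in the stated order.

stool();
translate([0, 0, 422]) spool();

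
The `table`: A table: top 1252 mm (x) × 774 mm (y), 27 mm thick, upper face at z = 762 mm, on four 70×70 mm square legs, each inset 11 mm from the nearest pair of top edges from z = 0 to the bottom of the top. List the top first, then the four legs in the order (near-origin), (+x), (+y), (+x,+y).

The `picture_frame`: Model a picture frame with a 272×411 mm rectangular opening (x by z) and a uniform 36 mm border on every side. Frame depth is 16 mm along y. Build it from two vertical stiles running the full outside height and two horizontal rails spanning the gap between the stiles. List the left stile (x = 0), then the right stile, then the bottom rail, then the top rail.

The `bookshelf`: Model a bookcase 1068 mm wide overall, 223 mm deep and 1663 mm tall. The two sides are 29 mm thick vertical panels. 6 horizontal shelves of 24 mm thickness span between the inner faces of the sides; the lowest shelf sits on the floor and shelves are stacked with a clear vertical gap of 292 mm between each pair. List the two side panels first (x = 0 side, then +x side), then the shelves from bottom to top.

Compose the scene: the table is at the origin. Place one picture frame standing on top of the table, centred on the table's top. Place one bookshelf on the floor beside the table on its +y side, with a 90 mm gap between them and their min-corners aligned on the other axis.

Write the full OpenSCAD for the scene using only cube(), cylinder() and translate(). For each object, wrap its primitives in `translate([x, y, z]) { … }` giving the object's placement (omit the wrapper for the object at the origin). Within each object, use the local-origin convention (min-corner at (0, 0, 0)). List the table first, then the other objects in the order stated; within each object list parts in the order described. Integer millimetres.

translate([0, 0, 735]) cube([1252, 774, 27]);
translate([11, 11, 0]) cube([70, 70, 735]);
translate([1171, 11, 0]) cube([70, 70, 735]);
translate([11, 693, 0]) cube([70, 70, 735]);
translate([1171, 693, 0]) cube([70, 70, 735]);
translate([454, 379, 762]) {
  cube([36, 16, 483]);
  translate([308, 0, 0]) cube([36, 16, 483]);
  translate([36, 0, 0]) cube([272, 16, 36]);
  translate([36, 0, 447]) cube([272, 16, 36]);
}
translate([0, 864, 0]) {
  cube([29, 223, 1663]);
  translate([1039, 0, 0]) cube([29, 223, 1663]);
  translate([29, 0, 0]) cube([1010, 223, 24]);
  translate([29, 0, 316]) cube([1010, 223, 24]);
  translate([29, 0, 632]) cube([1010, 223, 24]);
  translate([29, 0, 948]) cube([1010, 223, 24]);
  translate([29, 0, 1264]) cube([1010, 223, 24]);
  translate([29, 0, 1580]) cube([1010, 223, 24]);
}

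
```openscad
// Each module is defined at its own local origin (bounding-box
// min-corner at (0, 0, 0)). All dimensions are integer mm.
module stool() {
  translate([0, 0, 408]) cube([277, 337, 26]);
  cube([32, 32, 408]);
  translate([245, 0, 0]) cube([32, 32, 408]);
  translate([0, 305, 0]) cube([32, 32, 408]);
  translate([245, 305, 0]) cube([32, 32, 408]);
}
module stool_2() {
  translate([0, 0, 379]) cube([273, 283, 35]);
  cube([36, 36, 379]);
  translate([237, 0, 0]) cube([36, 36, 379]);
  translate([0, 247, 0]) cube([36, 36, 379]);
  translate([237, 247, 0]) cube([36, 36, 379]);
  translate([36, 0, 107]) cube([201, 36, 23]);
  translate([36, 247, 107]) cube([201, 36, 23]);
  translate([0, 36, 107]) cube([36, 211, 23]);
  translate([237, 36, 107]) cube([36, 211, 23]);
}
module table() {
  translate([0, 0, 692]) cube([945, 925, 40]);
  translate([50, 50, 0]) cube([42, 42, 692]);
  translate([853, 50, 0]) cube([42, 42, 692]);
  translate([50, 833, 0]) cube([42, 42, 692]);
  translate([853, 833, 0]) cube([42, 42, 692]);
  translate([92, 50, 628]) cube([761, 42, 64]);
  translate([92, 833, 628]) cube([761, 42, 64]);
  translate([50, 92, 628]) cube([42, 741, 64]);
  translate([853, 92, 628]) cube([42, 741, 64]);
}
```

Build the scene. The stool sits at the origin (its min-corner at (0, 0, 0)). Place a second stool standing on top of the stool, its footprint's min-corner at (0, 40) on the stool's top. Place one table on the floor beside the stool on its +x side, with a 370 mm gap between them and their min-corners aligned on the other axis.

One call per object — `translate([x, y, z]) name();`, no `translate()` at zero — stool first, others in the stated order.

stool();
translate([0, 40, 434]) stool_2();
translate([647, 0, 0]) table();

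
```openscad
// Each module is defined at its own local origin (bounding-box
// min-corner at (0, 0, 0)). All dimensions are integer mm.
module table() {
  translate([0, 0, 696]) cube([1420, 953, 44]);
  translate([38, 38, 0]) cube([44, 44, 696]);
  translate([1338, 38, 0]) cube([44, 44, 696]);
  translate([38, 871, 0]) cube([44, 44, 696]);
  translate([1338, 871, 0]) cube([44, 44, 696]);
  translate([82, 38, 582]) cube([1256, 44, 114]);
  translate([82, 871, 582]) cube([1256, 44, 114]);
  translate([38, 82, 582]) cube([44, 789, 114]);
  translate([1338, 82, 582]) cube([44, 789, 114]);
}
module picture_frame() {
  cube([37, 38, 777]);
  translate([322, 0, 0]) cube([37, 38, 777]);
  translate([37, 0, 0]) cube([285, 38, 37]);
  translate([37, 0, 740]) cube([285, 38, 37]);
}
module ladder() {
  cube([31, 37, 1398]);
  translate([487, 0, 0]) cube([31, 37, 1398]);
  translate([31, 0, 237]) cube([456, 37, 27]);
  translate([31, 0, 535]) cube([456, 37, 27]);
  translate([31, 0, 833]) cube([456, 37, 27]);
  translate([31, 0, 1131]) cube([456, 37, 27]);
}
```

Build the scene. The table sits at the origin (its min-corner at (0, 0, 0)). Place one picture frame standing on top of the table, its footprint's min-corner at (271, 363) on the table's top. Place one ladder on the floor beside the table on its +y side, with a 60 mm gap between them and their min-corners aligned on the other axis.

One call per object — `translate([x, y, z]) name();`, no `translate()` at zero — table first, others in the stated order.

table();
translate([271, 363, 740]) picture_frame();
translate([0, 1013, 0]) ladder();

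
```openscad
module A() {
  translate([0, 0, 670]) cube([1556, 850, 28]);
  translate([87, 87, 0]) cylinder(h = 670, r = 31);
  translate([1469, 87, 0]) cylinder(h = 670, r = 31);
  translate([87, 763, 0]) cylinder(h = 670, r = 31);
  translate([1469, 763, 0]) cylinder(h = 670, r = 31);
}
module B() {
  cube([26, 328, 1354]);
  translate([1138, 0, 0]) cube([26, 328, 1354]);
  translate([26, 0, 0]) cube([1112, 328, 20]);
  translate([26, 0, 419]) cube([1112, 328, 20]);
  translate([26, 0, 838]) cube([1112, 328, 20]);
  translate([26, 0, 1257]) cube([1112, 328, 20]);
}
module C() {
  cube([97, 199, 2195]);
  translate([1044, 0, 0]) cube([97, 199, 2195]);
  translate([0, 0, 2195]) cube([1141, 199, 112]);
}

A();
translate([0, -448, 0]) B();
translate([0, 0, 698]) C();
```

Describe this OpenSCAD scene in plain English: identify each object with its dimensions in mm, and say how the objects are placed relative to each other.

A is a table with a 1556×850 mm rectangular top, 28 mm thick, top surface at z = 698 mm, supported by four round legs of 62 mm diameter, each leg's bounding box inset 56 mm from the nearest pair of top edges, running from the floor.

B is an open bookshelf. Two side panels, each 26 mm thick, 328 mm deep and 1354 mm tall, stand 1164 mm apart (outside-to-outside). Between them sit 4 shelves, each 20 mm thick and 328 mm deep, spanning the full gap between the sides. The bottom shelf rests on the floor (its underside at z = 0) and the clear gap between one shelf's top and the next shelf's underside is 399 mm.

C is a rectangular door frame: two vertical jambs of 97×199 mm section, 2195 mm tall, with a clear opening 947 mm wide between their inner faces. A header 112 mm tall and 199 mm deep lies on top of the jambs and spans the full outside width.

The bookshelf is on the floor beside the table on its −y side. The door frame is on top of the table.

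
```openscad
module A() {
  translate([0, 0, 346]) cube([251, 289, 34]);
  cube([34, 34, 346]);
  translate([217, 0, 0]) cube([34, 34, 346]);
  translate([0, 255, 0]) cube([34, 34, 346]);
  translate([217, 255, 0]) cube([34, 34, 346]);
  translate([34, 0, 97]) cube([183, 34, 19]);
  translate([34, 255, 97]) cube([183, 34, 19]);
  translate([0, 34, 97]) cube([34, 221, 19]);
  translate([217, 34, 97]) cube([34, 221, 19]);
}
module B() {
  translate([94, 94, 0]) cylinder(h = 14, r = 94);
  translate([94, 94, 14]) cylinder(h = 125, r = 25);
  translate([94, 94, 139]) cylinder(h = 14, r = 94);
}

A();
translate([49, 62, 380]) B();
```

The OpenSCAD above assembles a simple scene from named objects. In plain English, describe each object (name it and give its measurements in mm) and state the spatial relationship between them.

A is a simple wooden stool: a rectangular seat 251 mm (x) by 289 mm (y), 34 mm thick, top face at z = 380 mm, on four square legs, each 34×34 mm in cross-section. The legs rest on z = 0, each flush with a corner of the seat. Four stretchers, 34 mm wide and 19 mm tall, connect adjacent legs with their undersides at z = 97 mm, each running between the inner faces of the legs it joins and aligned with the legs' outer faces on the other axis.

B is a spool: two coaxial disc flanges of radius 94 mm and thickness 14 mm, joined by a core cylinder of radius 25 mm and height 125 mm. The lower flange rests on z = 0 and the three cylinders share a vertical axis.

The spool is on top of the stool.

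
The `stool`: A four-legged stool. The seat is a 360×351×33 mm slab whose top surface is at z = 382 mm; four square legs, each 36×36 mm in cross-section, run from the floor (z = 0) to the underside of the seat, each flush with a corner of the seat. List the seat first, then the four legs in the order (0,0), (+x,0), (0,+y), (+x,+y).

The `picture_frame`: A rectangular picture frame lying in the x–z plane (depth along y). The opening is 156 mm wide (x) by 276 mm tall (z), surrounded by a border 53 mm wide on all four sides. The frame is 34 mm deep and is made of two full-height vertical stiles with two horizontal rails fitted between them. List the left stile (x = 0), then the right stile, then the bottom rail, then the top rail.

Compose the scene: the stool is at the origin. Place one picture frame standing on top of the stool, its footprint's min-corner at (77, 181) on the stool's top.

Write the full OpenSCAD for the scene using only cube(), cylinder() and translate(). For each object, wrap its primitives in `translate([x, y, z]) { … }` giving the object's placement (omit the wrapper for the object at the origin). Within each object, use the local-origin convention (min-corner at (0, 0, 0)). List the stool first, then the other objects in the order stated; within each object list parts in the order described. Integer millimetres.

translate([0, 0, 349]) cube([360, 351, 33]);
cube([36, 36, 349]);
translate([324, 0, 0]) cube([36, 36, 349]);
translate([0, 315, 0]) cube([36, 36, 349]);
translate([324, 315, 0]) cube([36, 36, 349]);
translate([77, 181, 382]) {
  cube([53, 34, 382]);
  translate([209, 0, 0]) cube([53, 34, 382]);
  translate([53, 0, 0]) cube([156, 34, 53]);
  translate([53, 0, 329]) cube([156, 34, 53]);
}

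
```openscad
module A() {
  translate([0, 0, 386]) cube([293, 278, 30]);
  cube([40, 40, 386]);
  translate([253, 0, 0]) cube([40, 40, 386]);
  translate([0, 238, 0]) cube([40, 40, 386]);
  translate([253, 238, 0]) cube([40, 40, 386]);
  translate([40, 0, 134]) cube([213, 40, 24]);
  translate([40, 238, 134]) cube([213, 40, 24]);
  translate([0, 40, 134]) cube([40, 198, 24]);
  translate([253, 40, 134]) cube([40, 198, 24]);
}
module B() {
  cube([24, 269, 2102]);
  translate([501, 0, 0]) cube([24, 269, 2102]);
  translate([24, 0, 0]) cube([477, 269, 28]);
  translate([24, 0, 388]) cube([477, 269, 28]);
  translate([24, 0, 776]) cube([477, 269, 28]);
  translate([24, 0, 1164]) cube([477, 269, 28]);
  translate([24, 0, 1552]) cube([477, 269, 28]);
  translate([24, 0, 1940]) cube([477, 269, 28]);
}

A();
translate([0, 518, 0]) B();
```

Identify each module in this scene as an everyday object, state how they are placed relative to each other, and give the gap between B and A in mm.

The bookshelf's nearest face is 240 mm from the stool's +y face.

A is a stool. B is a bookshelf. The bookshelf is on the floor beside the stool on its +y side. The gap between the bookshelf and the stool is 240 mm.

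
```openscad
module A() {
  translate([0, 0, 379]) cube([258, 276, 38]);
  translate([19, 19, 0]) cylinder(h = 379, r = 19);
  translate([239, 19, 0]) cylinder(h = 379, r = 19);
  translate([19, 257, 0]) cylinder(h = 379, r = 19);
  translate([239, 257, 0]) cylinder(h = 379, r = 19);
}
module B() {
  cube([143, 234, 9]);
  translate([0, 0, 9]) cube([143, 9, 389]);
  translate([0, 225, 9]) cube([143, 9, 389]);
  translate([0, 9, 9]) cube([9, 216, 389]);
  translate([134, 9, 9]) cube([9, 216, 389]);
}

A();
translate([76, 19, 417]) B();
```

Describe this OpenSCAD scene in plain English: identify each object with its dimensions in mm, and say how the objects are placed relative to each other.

A is a four-legged stool. The seat is 258×276 mm, 38 mm thick, top at z = 417 mm. It stands on four round legs, each 38 mm in diameter, from z = 0 to the seat underside, each leg's axis is inset half a diameter from the nearest pair of seat edges (so the leg's bounding box is flush with the corner).

B is an open storage box with external size 143×234×398 mm and wall thickness 9 mm (the base is also 9 mm thick). The base covers the whole footprint; the four walls stand on the base, with the y-facing walls full-width and the x-facing walls fitting between their inner faces.

The open box is on top of the stool.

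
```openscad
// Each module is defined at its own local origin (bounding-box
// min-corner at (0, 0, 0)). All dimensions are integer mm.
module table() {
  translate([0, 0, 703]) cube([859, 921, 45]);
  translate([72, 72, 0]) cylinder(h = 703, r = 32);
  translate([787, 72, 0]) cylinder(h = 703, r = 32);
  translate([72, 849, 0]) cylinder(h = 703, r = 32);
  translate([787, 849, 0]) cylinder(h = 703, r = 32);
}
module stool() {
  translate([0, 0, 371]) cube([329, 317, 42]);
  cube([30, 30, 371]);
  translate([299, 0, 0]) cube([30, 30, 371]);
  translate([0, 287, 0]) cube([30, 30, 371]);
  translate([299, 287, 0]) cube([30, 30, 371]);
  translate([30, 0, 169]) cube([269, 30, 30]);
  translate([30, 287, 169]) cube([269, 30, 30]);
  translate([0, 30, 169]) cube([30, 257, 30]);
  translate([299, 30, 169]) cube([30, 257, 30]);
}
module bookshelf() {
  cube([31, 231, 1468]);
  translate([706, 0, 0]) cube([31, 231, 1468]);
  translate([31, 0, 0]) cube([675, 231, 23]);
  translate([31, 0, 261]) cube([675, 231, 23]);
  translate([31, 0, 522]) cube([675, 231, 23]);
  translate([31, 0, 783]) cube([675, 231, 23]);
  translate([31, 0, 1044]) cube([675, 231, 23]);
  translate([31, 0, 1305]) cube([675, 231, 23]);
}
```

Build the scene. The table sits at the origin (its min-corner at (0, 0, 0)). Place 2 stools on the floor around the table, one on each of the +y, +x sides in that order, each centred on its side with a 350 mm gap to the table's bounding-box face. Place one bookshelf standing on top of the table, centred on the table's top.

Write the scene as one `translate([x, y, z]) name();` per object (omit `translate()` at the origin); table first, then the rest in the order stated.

table();
translate([265, 1271, 0]) stool();
translate([1209, 302, 0]) stool();
translate([61, 345, 748]) bookshelf();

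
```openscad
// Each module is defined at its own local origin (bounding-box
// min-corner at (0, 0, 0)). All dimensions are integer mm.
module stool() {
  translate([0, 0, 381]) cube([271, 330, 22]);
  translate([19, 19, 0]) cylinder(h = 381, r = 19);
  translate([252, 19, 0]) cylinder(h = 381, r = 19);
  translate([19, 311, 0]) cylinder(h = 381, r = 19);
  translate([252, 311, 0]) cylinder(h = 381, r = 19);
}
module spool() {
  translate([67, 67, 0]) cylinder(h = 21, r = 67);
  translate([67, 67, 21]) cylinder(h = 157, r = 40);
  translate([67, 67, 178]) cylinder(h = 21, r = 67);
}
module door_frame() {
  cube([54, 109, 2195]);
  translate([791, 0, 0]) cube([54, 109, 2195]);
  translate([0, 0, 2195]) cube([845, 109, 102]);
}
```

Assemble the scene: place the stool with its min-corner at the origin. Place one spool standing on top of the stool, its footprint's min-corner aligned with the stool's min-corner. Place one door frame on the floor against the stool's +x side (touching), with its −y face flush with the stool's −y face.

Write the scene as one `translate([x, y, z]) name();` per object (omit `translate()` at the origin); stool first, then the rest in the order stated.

stool();
translate([0, 0, 403]) spool();
translate([271, 0, 0]) door_frame();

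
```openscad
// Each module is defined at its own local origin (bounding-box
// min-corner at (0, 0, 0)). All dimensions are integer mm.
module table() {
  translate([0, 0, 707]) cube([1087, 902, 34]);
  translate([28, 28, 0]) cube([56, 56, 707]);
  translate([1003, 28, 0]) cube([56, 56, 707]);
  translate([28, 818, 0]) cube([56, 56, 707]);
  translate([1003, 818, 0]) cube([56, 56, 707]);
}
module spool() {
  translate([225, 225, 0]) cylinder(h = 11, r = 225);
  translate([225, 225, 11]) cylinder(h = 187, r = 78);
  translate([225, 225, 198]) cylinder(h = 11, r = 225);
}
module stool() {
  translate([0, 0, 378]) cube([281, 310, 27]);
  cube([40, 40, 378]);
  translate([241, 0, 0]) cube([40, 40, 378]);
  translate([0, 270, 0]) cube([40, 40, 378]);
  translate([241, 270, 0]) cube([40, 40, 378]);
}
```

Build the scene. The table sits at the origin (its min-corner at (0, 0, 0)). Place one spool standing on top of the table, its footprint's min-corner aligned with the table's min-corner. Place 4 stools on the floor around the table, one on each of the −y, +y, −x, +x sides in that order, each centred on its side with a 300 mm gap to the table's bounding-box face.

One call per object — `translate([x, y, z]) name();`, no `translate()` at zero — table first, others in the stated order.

table();
translate([0, 0, 741]) spool();
translate([403, -610, 0]) stool();
translate([403, 1202, 0]) stool();
translate([-581, 296, 0]) stool();
translate([1387, 296, 0]) stool();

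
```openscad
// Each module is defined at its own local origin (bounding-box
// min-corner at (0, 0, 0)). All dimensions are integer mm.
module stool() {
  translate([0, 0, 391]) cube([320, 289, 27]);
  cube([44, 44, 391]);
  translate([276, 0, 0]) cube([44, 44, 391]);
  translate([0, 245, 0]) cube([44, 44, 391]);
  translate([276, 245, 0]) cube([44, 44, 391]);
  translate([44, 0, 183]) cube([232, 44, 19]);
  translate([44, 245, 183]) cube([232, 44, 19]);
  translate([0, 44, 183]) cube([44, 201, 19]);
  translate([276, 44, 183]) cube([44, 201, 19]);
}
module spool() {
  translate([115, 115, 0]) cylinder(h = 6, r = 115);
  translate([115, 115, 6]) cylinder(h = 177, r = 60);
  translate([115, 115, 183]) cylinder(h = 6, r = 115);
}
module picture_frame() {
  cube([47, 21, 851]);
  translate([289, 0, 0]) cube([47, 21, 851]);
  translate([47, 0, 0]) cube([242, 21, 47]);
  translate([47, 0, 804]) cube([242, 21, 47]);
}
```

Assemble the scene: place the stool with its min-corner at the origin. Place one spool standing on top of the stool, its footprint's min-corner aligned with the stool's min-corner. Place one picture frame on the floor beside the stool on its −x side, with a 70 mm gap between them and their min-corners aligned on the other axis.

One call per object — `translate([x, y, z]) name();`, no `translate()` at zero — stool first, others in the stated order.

stool();
translate([0, 0, 418]) spool();
translate([-406, 0, 0]) picture_frame();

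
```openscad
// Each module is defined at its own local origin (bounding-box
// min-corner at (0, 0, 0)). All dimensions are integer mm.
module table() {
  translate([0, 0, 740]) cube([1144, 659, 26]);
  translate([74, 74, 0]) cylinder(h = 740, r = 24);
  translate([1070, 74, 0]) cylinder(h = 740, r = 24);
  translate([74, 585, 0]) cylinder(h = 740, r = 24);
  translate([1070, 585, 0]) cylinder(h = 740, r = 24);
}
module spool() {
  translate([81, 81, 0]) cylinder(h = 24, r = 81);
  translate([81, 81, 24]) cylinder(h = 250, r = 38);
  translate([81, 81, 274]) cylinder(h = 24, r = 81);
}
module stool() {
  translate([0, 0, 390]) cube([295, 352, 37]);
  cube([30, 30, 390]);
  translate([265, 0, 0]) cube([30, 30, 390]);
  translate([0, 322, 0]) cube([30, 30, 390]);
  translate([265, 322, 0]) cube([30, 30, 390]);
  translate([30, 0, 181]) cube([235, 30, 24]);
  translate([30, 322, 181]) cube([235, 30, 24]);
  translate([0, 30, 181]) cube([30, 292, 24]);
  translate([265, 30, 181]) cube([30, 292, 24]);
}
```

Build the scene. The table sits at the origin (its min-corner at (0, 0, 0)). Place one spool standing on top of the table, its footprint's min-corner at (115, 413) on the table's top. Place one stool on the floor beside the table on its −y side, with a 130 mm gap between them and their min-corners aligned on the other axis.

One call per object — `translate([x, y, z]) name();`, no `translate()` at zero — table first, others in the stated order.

table();
translate([115, 413, 766]) spool();
translate([0, -482, 0]) stool();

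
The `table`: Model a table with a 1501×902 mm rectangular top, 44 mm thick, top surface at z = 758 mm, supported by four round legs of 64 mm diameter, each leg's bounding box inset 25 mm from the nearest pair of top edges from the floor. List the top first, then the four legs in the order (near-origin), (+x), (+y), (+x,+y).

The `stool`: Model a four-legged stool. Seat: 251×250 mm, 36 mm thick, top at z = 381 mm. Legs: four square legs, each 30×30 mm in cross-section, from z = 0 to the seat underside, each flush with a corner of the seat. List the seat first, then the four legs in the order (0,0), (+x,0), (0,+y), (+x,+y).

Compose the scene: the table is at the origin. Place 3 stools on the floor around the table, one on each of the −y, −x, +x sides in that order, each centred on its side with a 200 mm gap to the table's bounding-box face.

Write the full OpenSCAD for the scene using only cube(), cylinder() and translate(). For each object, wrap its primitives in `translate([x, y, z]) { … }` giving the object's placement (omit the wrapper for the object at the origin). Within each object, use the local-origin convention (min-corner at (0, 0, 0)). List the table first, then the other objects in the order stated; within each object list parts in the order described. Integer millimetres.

translate([0, 0, 714]) cube([1501, 902, 44]);
translate([57, 57, 0]) cylinder(h = 714, r = 32);
translate([1444, 57, 0]) cylinder(h = 714, r = 32);
translate([57, 845, 0]) cylinder(h = 714, r = 32);
translate([1444, 845, 0]) cylinder(h = 714, r = 32);
translate([625, -450, 0]) {
  translate([0, 0, 345]) cube([251, 250, 36]);
  cube([30, 30, 345]);
  translate([221, 0, 0]) cube([30, 30, 345]);
  translate([0, 220, 0]) cube([30, 30, 345]);
  translate([221, 220, 0]) cube([30, 30, 345]);
}
translate([-451, 326, 0]) {
  translate([0, 0, 345]) cube([251, 250, 36]);
  cube([30, 30, 345]);
  translate([221, 0, 0]) cube([30, 30, 345]);
  translate([0, 220, 0]) cube([30, 30, 345]);
  translate([221, 220, 0]) cube([30, 30, 345]);
}
translate([1701, 326, 0]) {
  translate([0, 0, 345]) cube([251, 250, 36]);
  cube([30, 30, 345]);
  translate([221, 0, 0]) cube([30, 30, 345]);
  translate([0, 220, 0]) cube([30, 30, 345]);
  translate([221, 220, 0]) cube([30, 30, 345]);
}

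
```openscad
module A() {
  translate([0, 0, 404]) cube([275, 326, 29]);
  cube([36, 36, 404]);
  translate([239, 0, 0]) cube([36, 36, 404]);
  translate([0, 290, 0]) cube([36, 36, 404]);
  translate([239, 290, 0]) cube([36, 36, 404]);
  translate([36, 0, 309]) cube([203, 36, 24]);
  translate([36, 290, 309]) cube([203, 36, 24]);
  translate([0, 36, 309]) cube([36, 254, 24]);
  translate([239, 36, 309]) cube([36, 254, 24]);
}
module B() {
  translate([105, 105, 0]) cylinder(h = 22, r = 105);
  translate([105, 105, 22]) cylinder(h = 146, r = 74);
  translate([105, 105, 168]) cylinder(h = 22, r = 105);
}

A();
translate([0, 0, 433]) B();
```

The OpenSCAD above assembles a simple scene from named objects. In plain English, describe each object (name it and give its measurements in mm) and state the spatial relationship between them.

A is a simple wooden stool: a rectangular seat 275 mm (x) by 326 mm (y), 29 mm thick, top face at z = 433 mm, on four square legs, each 36×36 mm in cross-section. The legs rest on z = 0, each flush with a corner of the seat. Four stretchers, 36 mm wide and 24 mm tall, connect adjacent legs with their undersides at z = 309 mm, each running between the inner faces of the legs it joins and aligned with the legs' outer faces on the other axis.

B is a spool: two coaxial disc flanges of radius 105 mm and thickness 22 mm, joined by a core cylinder of radius 74 mm and height 146 mm. The lower flange rests on z = 0 and the three cylinders share a vertical axis.

The spool is on top of the stool.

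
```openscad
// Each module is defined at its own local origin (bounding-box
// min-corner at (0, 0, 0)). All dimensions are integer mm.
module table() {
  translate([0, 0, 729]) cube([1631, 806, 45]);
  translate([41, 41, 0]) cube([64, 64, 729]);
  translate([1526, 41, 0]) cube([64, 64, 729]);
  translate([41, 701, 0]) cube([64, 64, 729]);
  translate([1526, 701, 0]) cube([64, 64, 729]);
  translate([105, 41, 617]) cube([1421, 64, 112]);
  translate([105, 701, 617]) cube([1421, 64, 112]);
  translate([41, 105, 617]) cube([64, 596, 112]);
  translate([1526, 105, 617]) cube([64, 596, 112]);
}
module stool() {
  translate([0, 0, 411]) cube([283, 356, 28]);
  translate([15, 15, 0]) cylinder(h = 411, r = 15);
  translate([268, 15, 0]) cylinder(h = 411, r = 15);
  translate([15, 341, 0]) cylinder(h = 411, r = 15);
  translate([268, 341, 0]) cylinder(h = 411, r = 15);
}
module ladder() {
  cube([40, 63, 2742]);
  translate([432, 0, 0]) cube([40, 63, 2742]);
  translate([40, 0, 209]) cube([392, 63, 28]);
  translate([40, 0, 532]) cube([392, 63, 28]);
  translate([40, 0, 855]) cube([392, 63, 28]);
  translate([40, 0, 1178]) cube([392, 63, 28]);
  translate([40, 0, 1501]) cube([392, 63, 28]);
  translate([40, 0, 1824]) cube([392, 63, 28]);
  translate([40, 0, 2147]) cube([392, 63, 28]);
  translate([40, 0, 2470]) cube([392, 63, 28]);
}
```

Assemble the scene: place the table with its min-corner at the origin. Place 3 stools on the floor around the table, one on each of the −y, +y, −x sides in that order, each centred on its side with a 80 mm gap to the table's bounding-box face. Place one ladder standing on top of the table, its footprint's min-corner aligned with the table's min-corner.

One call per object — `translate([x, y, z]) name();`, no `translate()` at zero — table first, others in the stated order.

table();
translate([674, -436, 0]) stool();
translate([674, 886, 0]) stool();
translate([-363, 225, 0]) stool();
translate([0, 0, 774]) ladder();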